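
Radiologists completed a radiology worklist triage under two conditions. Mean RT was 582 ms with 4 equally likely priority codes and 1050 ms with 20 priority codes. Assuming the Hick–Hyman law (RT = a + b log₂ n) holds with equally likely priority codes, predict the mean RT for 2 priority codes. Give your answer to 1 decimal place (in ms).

With log₂ n on the abscissa the relation is linear; from the two conditions:
  b = (1050 − 582) / (log₂ 20 − log₂ 4) = 468 / (4.3219 − 2) = 201.557 ms/bit
  a = 582 − 201.557 × 2 = 178.887 ms
Then RT(2) = 178.887 + 201.557 × log₂ 2 = 178.887 + 201.557 × 1 ≈ 380.443 ms.

380.4 ms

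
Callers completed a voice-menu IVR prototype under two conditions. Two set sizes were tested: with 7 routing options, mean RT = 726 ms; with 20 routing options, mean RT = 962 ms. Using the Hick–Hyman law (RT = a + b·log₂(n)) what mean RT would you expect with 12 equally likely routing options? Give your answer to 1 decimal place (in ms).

With log₂ n on the abscissa the relation is linear; from the two conditions:
  b = (962 − 726) / (log₂ 20 − log₂ 7) = 236 / (4.3219 − 2.8074) = 155.819 ms/bit
  a = 726 − 155.819 × 2.8074 = 288.559 ms
Then RT(12) = 288.559 + 155.819 × log₂ 12 = 288.559 + 155.819 × 3.5850 ≈ 847.166 ms.

847.2 ms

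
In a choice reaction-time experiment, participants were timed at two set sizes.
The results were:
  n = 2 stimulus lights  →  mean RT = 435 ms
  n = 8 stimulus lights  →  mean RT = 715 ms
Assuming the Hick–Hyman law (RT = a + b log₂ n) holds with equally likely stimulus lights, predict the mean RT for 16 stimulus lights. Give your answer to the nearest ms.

Solve the two-equation system in a and b:
  b = (715 − 435) / (log₂ 8 − log₂ 2) = 280 / (3 − 1) = 140 ms/bit
  a = 435 − 140 × 1 = 295 ms
Then RT(16) = 295 + 140 × log₂ 16 = 295 + 140 × 4 ≈ 855.000 ms.

855 ms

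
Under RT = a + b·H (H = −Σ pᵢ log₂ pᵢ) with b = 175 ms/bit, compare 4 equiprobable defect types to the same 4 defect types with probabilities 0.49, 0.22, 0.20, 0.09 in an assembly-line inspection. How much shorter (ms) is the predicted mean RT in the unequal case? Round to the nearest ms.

The RT saving is b·ΔH. Equiprobable H₀ = log₂(4) = 2.0000 bits; with the given probabilities H = 1.7619 bits.
b·(H₀ − H) = 175 × (2.0000 − 1.7619) = 41.67 ms.

42 ms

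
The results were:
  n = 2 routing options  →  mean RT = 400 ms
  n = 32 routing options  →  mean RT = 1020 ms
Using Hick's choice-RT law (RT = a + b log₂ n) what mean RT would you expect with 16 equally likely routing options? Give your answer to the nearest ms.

865 ms

With log₂ n on the abscissa the relation is linear; from the two conditions:
  b = (1020 − 400) / (log₂ 32 − log₂ 2) = 620 / (5 − 1) = 155 ms/bit
  a = 400 − 155 × 1 = 245 ms
Then RT(16) = 245 + 155 × log₂ 16 = 245 + 155 × 4 ≈ 865.000 ms.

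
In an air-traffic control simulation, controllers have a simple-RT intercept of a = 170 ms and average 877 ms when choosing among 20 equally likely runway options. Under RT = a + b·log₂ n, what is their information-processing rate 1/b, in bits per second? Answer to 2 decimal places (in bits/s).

b = (877 − 170)/log₂ 20 = 707/4.3219 = 163.584 ms per bit = 0.16358 s/bit; the reciprocal is 6.113 bits/s.

6.11 bits/s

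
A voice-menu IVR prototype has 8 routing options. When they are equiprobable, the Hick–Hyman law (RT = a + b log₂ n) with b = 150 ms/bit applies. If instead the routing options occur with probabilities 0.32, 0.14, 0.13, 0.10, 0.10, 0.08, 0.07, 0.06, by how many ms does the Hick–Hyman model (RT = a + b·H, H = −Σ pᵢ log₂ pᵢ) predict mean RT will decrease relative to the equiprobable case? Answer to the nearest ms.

Equiprobable entropy H₀ = log₂ 8 = 3.0000 bits.
Skewed entropy H = −Σ pᵢ log₂ pᵢ = 2.7738 bits.
ΔRT = b·(H₀ − H) = 150 × 0.2262 = 33.93 ms.

34 ms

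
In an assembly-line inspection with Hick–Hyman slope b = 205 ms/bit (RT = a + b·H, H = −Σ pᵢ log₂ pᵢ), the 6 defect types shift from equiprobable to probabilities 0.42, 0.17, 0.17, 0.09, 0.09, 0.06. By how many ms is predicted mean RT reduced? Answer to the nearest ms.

The RT saving is b·ΔH. Equiprobable H₀ = log₂(6) = 2.5850 bits; with the given probabilities H = 2.2637 bits.
b·(H₀ − H) = 205 × (2.5850 − 2.2637) = 65.87 ms.

66 ms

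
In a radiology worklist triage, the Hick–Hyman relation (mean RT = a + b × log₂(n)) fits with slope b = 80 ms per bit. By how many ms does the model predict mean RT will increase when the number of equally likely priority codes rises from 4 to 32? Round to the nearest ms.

240 ms

ΔRT = (a + b log₂ n₂) − (a + b log₂ n₁) = b·(log₂ n₂ − log₂ n₁).
log₂(32) − log₂(4) = log₂(32/4) = log₂(8) = 3.
ΔRT = 80 × 3.0000 = 240.000 ms.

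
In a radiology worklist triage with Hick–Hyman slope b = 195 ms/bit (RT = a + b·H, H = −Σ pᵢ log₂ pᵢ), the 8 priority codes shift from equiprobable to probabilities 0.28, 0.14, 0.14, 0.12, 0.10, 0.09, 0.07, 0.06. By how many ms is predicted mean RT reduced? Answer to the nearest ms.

Equiprobable entropy H₀ = log₂ 8 = 3.0000 bits.
Skewed entropy H = −Σ pᵢ log₂ pᵢ = 2.8324 bits.
ΔRT = b·(H₀ − H) = 195 × 0.1676 = 32.67 ms.

33 ms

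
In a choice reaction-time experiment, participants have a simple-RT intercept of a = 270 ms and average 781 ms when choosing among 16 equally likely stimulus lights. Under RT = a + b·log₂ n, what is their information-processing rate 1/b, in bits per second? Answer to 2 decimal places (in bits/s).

7.83 bits/s

Choice component = 781 − 270 = 511 ms over log₂(16) = 4 bits.
b = 511 / 4 = 127.750 ms/bit, so 1/b = 7.828 bits/s.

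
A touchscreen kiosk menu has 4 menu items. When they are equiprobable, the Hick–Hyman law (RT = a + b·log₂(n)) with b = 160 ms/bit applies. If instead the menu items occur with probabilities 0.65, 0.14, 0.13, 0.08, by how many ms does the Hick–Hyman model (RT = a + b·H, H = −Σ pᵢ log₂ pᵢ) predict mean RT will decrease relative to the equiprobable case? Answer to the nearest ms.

The RT saving is b·ΔH. Equiprobable H₀ = log₂(4) = 2.0000 bits; with the given probabilities H = 1.4752 bits.
b·(H₀ − H) = 160 × (2.0000 − 1.4752) = 83.96 ms.

84 ms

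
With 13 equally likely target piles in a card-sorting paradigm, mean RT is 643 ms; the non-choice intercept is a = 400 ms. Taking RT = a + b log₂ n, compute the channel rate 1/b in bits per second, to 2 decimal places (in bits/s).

15.23 bits/s

b = (643 − 400)/log₂ 13 = 243/3.7004 = 65.668 ms per bit = 0.06567 s/bit; the reciprocal is 15.228 bits/s.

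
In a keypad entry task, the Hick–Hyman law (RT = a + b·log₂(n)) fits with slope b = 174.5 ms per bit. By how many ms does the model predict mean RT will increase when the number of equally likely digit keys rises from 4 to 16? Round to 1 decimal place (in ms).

349.0 ms

ΔRT = (a + b log₂ n₂) − (a + b log₂ n₁) = b·(log₂ n₂ − log₂ n₁).
log₂(16) − log₂(4) = log₂(16/4) = log₂(4) = 2.
ΔRT = 174.5 × 2.0000 = 349.000 ms.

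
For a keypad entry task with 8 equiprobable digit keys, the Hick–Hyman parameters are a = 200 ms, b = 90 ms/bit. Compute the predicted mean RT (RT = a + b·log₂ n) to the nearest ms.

470 ms

log₂(8) = 3 bits, so RT = 200 + 90 × 3 ≈ 470.000 ms.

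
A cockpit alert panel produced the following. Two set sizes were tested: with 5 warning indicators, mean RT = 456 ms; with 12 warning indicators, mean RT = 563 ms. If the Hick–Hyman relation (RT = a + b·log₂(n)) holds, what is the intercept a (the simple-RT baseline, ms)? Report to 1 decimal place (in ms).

259.3 ms

Slope: b = (563 − 456) / (log₂ 12 − log₂ 5) = 107/1.2630 = 84.717 ms/bit.
a = RT₁ − b·log₂ n₁ = 456 − 84.717 × 2.3219 = 259.294 ms.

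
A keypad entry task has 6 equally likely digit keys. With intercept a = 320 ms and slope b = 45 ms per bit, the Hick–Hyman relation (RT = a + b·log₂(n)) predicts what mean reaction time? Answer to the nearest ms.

436 ms

log₂(6) = 2.5850 bits, so RT = 320 + 45 × 2.5850 ≈ 436.323 ms.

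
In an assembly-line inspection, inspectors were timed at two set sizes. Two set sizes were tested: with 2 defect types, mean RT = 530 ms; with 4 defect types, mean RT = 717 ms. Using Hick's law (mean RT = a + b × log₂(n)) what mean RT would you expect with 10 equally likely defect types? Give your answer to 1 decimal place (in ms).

Fit slope and intercept:
  b = (717 − 530) / (log₂ 4 − log₂ 2) = 187 / (2 − 1) = 187.000 ms/bit
  a = 530 − 187.000 × 1 = 343.000 ms
Then RT(10) = 343.000 + 187.000 × log₂ 10 = 343.000 + 187.000 × 3.3219 ≈ 964.201 ms.

964.2 ms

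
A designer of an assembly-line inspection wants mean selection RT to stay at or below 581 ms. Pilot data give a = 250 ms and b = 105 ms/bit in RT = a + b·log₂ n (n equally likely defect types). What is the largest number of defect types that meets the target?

Information budget: (581 − 250)/105 = 3.1524 bits, so n ≤ 2^3.1524 = 8.891 → at most 8.

8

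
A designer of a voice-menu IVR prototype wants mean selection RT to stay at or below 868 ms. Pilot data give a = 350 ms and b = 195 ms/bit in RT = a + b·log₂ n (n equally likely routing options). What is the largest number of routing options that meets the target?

Information budget: (868 − 350)/195 = 2.6564 bits, so n ≤ 2^2.6564 = 6.305 → at most 6.

6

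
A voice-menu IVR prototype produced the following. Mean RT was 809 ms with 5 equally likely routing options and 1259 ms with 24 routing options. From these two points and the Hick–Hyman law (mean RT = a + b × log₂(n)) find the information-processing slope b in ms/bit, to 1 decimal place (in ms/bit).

The slope on a log₂ axis is (1259 − 809) / (4.5850 − 2.3219) = 198.848 ms/bit.

198.8 ms/bit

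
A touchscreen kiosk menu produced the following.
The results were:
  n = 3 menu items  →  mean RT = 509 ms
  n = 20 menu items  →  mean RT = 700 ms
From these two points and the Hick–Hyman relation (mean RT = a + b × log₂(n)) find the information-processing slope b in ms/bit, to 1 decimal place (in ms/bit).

The slope on a log₂ axis is (700 − 509) / (4.3219 − 1.5850) = 69.785 ms/bit.

69.8 ms/bit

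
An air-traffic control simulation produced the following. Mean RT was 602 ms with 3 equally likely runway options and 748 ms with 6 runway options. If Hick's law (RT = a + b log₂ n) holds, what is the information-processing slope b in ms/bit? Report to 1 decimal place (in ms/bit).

Slope: b = (748 − 602) / (log₂ 6 − log₂ 3) = 146/1.0000 = 146.000 ms/bit.

146.0 ms/bit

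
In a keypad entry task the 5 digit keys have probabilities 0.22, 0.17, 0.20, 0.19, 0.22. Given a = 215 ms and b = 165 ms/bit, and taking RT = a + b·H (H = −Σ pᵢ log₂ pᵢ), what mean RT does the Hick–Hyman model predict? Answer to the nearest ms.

H = 0.22·log₂(1/0.22) + 0.17·log₂(1/0.17) + 0.20·log₂(1/0.20) + 0.19·log₂(1/0.19) + 0.22·log₂(1/0.22) = 2.3153 bits.
RT = 215 + 165 × 2.3153 = 597.03 ms.

597 ms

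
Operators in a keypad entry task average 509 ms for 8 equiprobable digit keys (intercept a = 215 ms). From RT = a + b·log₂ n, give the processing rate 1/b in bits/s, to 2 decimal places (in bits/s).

Choice component = 509 − 215 = 294 ms over log₂(8) = 3 bits.
b = 294 / 3 = 98.000 ms/bit, so 1/b = 10.204 bits/s.

10.20 bits/s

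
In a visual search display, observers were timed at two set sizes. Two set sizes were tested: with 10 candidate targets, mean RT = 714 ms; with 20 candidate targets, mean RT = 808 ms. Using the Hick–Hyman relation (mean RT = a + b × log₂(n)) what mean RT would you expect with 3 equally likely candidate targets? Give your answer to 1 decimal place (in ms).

550.7 ms

Solve the two-equation system in a and b:
  b = (808 − 714) / (log₂ 20 − log₂ 10) = 94 / (4.3219 − 3.3219) = 94.000 ms/bit
  a = 714 − 94.000 × 3.3219 = 401.739 ms
Then RT(3) = 401.739 + 94.000 × log₂ 3 = 401.739 + 94.000 × 1.5850 ≈ 550.725 ms.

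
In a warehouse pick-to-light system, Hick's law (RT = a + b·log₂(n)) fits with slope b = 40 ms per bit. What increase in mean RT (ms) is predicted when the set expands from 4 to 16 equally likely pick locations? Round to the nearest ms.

80 ms

Only the slope matters, since a is common to both: ΔRT = b·log₂(n₂/n₁).
log₂(16) − log₂(4) = log₂(16/4) = log₂(4) = 2.
ΔRT = 40 × 2.0000 = 80.000 ms.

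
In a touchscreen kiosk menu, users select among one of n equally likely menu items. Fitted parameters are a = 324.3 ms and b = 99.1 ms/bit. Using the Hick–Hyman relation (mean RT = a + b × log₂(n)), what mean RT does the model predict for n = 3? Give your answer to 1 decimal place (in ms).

481.4 ms

log₂(3) = 1.5850 bits, so RT = 324.3 + 99.1 × 1.5850 ≈ 481.370 ms.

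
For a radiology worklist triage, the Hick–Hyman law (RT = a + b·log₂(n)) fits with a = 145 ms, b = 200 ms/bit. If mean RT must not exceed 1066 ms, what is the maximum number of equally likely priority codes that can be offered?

Information budget: (1066 − 145)/200 = 4.6050 bits, so n ≤ 2^4.6050 = 24.336 → at most 24.

24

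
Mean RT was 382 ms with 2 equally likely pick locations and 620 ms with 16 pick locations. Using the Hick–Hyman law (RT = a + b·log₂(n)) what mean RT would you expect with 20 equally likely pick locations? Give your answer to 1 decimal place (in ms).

RT is linear in log₂ n, so two points fix the line:
  b = (620 − 382) / (log₂ 16 − log₂ 2) = 238 / (4 − 1) = 79.333 ms/bit
  a = 382 − 79.333 × 1 = 302.667 ms
Then RT(20) = 302.667 + 79.333 × log₂ 20 = 302.667 + 79.333 × 4.3219 ≈ 645.540 ms.

645.5 ms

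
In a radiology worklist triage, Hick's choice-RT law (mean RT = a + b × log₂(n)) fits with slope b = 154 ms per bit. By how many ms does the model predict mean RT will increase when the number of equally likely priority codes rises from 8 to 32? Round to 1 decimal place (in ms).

308.0 ms

ΔRT = (a + b log₂ n₂) − (a + b log₂ n₁) = b·(log₂ n₂ − log₂ n₁).
log₂(32) − log₂(8) = log₂(32/8) = log₂(4) = 2.
ΔRT = 154 × 2.0000 = 308.000 ms.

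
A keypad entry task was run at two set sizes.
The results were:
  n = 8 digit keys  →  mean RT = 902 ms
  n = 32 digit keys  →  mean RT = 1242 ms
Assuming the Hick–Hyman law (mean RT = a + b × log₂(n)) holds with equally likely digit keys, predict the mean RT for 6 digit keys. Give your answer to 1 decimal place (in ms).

Solve the two-equation system in a and b:
  b = (1242 − 902) / (log₂ 32 − log₂ 8) = 340 / (5 − 3) = 170.000 ms/bit
  a = 902 − 170.000 × 3 = 392.000 ms
Then RT(6) = 392.000 + 170.000 × log₂ 6 = 392.000 + 170.000 × 2.5850 ≈ 831.444 ms.

831.4 ms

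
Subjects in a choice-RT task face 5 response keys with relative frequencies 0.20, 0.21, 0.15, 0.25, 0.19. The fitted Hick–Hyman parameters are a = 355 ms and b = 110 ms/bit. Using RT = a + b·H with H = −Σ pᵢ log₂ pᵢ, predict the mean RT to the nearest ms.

608 ms

Entropy contributions −pᵢ log₂ pᵢ: 0.4644, 0.4728, 0.4105, 0.5000, 0.4552; sum H = 2.3030 bits.
RT = a + bH = 355 + 110·2.3030 = 608.33 ms.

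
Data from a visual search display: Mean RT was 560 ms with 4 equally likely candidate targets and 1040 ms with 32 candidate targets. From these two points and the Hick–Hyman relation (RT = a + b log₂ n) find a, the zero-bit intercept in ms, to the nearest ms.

b = (RT₂ − RT₁)/(log₂ n₂ − log₂ n₁) = (1040 − 560)/(5 − 2) = 160 ms/bit.
Intercept: a = 560 − 160·log₂(4) = 240.000 ms.

240 ms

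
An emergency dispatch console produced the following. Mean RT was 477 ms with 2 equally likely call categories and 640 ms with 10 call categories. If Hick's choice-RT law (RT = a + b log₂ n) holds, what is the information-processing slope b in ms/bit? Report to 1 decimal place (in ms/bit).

b = (RT₂ − RT₁)/(log₂ n₂ − log₂ n₁) = (640 − 477)/(3.3219 − 1) = 70.200 ms/bit.

70.2 ms/bit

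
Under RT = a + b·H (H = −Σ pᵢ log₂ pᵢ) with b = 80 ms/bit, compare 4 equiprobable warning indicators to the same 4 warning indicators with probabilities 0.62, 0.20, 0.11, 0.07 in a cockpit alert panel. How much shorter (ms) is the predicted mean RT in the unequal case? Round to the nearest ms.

Equiprobable entropy H₀ = log₂ 4 = 2.0000 bits.
Skewed entropy H = −Σ pᵢ log₂ pᵢ = 1.5108 bits.
ΔRT = b·(H₀ − H) = 80 × 0.4892 = 39.13 ms.

39 ms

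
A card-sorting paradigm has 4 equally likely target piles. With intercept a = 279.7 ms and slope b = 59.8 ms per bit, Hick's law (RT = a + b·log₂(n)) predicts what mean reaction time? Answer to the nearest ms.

log₂(4) = 2 bits, so RT = 279.7 + 59.8 × 2 ≈ 399.300 ms.

399 ms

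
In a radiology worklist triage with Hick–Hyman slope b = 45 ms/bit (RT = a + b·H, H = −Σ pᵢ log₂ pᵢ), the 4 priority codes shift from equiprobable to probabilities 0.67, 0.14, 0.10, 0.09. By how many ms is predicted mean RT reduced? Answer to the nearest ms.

The RT saving is b·ΔH. Equiprobable H₀ = log₂(4) = 2.0000 bits; with the given probabilities H = 1.4291 bits.
b·(H₀ − H) = 45 × (2.0000 − 1.4291) = 25.69 ms.

26 ms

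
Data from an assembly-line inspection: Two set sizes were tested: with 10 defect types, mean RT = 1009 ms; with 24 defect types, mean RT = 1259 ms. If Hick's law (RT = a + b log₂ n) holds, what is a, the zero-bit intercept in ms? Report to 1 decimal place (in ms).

The slope on a log₂ axis is (1259 − 1009) / (4.5850 − 3.3219) = 197.936 ms/bit.
a = RT₁ − b·log₂ n₁ = 1009 − 197.936 × 3.3219 = 351.471 ms.

351.5 ms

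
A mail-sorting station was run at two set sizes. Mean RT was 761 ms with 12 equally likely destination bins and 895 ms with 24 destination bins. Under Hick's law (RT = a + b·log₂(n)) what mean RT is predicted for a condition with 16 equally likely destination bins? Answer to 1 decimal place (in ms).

816.6 ms

With log₂ n on the abscissa the relation is linear; from the two conditions:
  b = (895 − 761) / (log₂ 24 − log₂ 12) = 134 / (4.5850 − 3.5850) = 134.000 ms/bit
  a = 761 − 134.000 × 3.5850 = 280.615 ms
Then RT(16) = 280.615 + 134.000 × log₂ 16 = 280.615 + 134.000 × 4 ≈ 816.615 ms.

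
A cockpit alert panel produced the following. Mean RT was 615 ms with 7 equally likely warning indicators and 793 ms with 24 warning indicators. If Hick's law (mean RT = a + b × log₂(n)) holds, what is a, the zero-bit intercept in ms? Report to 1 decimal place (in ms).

333.9 ms

b = (RT₂ − RT₁)/(log₂ n₂ − log₂ n₁) = (793 − 615)/(4.5850 − 2.8074) = 100.135 ms/bit.
Intercept: a = 615 − 100.135·log₂(7) = 333.887 ms.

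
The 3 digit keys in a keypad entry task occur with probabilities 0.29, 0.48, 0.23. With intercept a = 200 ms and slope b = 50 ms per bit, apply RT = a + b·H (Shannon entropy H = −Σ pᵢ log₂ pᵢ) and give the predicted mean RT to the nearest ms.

276 ms

Entropy contributions −pᵢ log₂ pᵢ: 0.5179, 0.5083, 0.4877; sum H = 1.5138 bits.
RT = a + bH = 200 + 50·1.5138 = 275.69 ms.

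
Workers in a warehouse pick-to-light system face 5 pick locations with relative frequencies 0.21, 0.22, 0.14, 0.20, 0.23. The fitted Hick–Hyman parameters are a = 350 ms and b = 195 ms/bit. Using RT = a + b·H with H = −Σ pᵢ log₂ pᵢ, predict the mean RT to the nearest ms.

Entropy contributions −pᵢ log₂ pᵢ: 0.4728, 0.4806, 0.3971, 0.4644, 0.4877; sum H = 2.3026 bits.
RT = a + bH = 350 + 195·2.3026 = 799.00 ms.

799 ms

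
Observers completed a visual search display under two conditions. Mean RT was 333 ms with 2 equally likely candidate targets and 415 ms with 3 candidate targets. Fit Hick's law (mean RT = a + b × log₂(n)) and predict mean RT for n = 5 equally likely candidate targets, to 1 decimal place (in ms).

Fit slope and intercept:
  b = (415 − 333) / (log₂ 3 − log₂ 2) = 82 / (1.5850 − 1) = 140.180 ms/bit
  a = 333 − 140.180 × 1 = 192.820 ms
Then RT(5) = 192.820 + 140.180 × log₂ 5 = 192.820 + 140.180 × 2.3219 ≈ 518.308 ms.

518.3 ms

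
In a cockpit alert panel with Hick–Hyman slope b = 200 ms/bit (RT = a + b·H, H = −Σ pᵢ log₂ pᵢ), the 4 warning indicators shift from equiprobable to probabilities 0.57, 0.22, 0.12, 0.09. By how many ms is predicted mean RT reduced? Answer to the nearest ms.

Equiprobable entropy H₀ = log₂ 4 = 2.0000 bits.
Skewed entropy H = −Σ pᵢ log₂ pᵢ = 1.6225 bits.
ΔRT = b·(H₀ − H) = 200 × 0.3775 = 75.49 ms.

75 ms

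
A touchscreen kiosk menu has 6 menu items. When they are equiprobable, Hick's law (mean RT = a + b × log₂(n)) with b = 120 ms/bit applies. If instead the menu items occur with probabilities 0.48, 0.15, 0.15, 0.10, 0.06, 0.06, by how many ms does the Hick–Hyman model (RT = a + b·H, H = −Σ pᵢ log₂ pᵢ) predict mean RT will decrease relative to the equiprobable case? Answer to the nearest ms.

Equiprobable entropy H₀ = log₂ 6 = 2.5850 bits.
Skewed entropy H = −Σ pᵢ log₂ pᵢ = 2.1486 bits.
ΔRT = b·(H₀ − H) = 120 × 0.4363 = 52.36 ms.

52 ms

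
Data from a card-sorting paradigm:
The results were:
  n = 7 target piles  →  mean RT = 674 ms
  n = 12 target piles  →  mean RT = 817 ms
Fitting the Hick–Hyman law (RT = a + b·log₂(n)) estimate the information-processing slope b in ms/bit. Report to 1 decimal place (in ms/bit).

The slope on a log₂ axis is (817 − 674) / (3.5850 − 2.8074) = 183.897 ms/bit.

183.9 ms/bit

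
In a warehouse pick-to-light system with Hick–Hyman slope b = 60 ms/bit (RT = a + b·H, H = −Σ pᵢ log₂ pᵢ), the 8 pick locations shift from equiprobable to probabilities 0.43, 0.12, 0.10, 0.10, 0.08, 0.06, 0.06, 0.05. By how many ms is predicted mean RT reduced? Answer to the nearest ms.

27 ms

The RT saving is b·ΔH. Equiprobable H₀ = log₂(8) = 3.0000 bits; with the given probabilities H = 2.5497 bits.
b·(H₀ − H) = 60 × (3.0000 − 2.5497) = 27.02 ms.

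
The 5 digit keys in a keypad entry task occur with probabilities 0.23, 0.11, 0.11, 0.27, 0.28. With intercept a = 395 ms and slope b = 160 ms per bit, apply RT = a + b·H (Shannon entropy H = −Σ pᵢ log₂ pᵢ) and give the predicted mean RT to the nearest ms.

H = 0.23·log₂(1/0.23) + 0.11·log₂(1/0.11) + 0.11·log₂(1/0.11) + 0.27·log₂(1/0.27) + 0.28·log₂(1/0.28) = 2.2125 bits.
RT = 395 + 160 × 2.2125 = 749.00 ms.

749 ms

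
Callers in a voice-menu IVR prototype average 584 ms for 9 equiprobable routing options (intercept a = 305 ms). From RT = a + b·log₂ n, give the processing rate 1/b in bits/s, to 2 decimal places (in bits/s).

11.36 bits/s

Choice component = 584 − 305 = 279 ms over log₂(9) = 3.1699 bits.
b = 279 / 3.1699 = 88.015 ms/bit, so 1/b = 11.362 bits/s.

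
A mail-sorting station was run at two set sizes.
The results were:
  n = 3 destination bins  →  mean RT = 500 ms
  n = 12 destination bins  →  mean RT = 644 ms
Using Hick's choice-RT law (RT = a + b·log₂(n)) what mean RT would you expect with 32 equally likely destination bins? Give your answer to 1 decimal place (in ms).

Solve the two-equation system in a and b:
  b = (644 − 500) / (log₂ 12 − log₂ 3) = 144 / (3.5850 − 1.5850) = 72.000 ms/bit
  a = 500 − 72.000 × 1.5850 = 385.883 ms
Then RT(32) = 385.883 + 72.000 × log₂ 32 = 385.883 + 72.000 × 5 ≈ 745.883 ms.

745.9 ms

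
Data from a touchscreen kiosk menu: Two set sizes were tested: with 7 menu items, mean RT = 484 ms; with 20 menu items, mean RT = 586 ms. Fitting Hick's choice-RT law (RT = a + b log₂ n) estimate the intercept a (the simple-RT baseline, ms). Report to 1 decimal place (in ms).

The slope on a log₂ axis is (586 − 484) / (4.3219 − 2.8074) = 67.346 ms/bit.
a = RT₁ − b·log₂ n₁ = 484 − 67.346 × 2.8074 = 294.937 ms.

294.9 ms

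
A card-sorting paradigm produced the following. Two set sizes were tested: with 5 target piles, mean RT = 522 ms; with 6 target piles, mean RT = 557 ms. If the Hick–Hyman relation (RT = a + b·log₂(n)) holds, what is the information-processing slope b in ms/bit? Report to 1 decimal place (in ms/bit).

133.1 ms/bit

The slope on a log₂ axis is (557 − 522) / (2.5850 − 2.3219) = 133.062 ms/bit.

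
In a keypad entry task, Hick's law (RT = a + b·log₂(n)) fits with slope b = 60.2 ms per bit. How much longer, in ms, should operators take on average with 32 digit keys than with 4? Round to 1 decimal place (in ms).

The intercept a cancels: ΔRT = b·(log₂ n₂ − log₂ n₁) = b·log₂(n₂/n₁).
log₂(32) − log₂(4) = log₂(32/4) = log₂(8) = 3.
ΔRT = 60.2 × 3.0000 = 180.600 ms.

180.6 ms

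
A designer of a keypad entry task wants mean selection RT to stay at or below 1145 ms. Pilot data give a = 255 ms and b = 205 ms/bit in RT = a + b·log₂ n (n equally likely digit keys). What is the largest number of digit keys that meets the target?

20

Set 255 + 205·log₂ n ≤ 1145 → log₂ n ≤ (1145 − 255)/205 = 4.3415.
So n ≤ 2^4.3415 = 20.273; the largest integer n is 20.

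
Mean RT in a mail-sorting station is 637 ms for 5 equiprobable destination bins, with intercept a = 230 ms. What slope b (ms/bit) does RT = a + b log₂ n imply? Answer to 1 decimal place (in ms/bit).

175.3 ms/bit

log₂(5) = 2.3219 bits.
b = (RT − a)/log₂ n = (637 − 230) / 2.3219 = 175.285 ms/bit.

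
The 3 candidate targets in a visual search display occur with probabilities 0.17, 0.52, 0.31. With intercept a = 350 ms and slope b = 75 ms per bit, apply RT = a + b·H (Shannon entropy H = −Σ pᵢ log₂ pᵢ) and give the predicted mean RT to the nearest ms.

459 ms

Entropy contributions −pᵢ log₂ pᵢ: 0.4346, 0.4906, 0.5238; sum H = 1.4490 bits.
RT = a + bH = 350 + 75·1.4490 = 458.67 ms.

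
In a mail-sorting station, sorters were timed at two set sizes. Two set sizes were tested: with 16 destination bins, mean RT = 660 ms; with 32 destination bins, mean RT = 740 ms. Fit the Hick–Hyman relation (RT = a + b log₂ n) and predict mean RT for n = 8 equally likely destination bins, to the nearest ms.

580 ms

With log₂ n on the abscissa the relation is linear; from the two conditions:
  b = (740 − 660) / (log₂ 32 − log₂ 16) = 80 / (5 − 4) = 80 ms/bit
  a = 660 − 80 × 4 = 340 ms
Then RT(8) = 340 + 80 × log₂ 8 = 340 + 80 × 3 ≈ 580.000 ms.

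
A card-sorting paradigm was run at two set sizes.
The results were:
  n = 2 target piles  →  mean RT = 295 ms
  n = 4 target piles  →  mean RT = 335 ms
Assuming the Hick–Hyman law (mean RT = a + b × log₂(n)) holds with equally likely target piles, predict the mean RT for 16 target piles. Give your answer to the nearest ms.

415 ms

Fit slope and intercept:
  b = (335 − 295) / (log₂ 4 − log₂ 2) = 40 / (2 − 1) = 40 ms/bit
  a = 295 − 40 × 1 = 255 ms
Then RT(16) = 255 + 40 × log₂ 16 = 255 + 40 × 4 ≈ 415.000 ms.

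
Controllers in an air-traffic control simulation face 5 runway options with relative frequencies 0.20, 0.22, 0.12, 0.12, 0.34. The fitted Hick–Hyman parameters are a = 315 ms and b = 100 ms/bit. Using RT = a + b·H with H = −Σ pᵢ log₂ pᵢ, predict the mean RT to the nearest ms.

536 ms

H = 0.20·log₂(1/0.20) + 0.22·log₂(1/0.22) + 0.12·log₂(1/0.12) + 0.12·log₂(1/0.12) + 0.34·log₂(1/0.34) = 2.2083 bits.
RT = 315 + 100 × 2.2083 = 535.83 ms.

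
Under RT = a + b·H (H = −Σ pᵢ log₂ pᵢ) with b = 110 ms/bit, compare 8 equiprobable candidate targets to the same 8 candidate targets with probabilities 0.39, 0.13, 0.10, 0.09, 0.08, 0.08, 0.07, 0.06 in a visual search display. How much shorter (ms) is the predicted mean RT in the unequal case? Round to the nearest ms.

38 ms

The RT saving is b·ΔH. Equiprobable H₀ = log₂(8) = 3.0000 bits; with the given probabilities H = 2.6524 bits.
b·(H₀ − H) = 110 × (3.0000 − 2.6524) = 38.24 ms.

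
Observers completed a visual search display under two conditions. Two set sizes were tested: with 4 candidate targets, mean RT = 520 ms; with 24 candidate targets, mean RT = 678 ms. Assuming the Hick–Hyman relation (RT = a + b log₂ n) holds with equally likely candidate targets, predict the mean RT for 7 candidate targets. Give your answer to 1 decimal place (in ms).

Fit slope and intercept:
  b = (678 − 520) / (log₂ 24 − log₂ 4) = 158 / (4.5850 − 2) = 61.123 ms/bit
  a = 520 − 61.123 × 2 = 397.755 ms
Then RT(7) = 397.755 + 61.123 × log₂ 7 = 397.755 + 61.123 × 2.8074 ≈ 569.348 ms.

569.3 ms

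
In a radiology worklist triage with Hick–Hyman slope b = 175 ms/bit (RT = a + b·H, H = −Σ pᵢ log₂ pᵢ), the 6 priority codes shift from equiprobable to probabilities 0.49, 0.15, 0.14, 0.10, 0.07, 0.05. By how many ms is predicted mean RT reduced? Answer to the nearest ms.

Equiprobable entropy H₀ = log₂ 6 = 2.5850 bits.
Skewed entropy H = −Σ pᵢ log₂ pᵢ = 2.1288 bits.
ΔRT = b·(H₀ − H) = 175 × 0.4562 = 79.83 ms.

80 ms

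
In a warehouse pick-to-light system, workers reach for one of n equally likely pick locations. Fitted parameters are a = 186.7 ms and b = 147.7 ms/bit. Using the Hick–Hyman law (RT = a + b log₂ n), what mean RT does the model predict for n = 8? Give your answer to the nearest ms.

log₂(8) = 3 bits, so RT = 186.7 + 147.7 × 3 ≈ 629.800 ms.

630 ms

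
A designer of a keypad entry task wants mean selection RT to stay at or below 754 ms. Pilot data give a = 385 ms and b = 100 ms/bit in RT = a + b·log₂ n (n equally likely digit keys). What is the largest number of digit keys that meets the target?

100·log₂ n ≤ 754 − 385 = 369, giving log₂ n ≤ 3.6900 and n ≤ 12.906. The largest whole number is 12.

12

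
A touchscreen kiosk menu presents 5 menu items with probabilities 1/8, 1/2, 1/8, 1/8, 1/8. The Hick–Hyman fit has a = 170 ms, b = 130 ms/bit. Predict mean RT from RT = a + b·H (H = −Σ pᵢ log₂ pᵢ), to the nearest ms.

430 ms

Each term −pᵢ log₂ pᵢ: 0.125·3 + 0.5·1 + 0.125·3 + 0.125·3 + 0.125·3; summed, H = 2.000 bits.
Mean RT = a + bH = 170 + 130·2.000 = 430.00 ms.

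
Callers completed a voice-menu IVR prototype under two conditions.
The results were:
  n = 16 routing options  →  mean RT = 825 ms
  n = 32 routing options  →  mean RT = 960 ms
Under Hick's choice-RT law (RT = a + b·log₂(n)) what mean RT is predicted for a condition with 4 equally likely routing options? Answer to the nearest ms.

Fit slope and intercept:
  b = (960 − 825) / (log₂ 32 − log₂ 16) = 135 / (5 − 4) = 135 ms/bit
  a = 825 − 135 × 4 = 285 ms
Then RT(4) = 285 + 135 × log₂ 4 = 285 + 135 × 2 ≈ 555.000 ms.

555 ms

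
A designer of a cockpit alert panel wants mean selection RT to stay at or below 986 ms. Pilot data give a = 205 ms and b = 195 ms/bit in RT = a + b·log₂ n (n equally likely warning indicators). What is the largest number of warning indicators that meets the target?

16

Set 205 + 195·log₂ n ≤ 986 → log₂ n ≤ (986 − 205)/195 = 4.0051.
So n ≤ 2^4.0051 = 16.057; the largest integer n is 16.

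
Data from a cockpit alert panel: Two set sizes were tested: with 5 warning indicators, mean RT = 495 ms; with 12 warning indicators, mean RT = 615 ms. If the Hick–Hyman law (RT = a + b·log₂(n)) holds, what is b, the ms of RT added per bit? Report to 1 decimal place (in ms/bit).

Slope: b = (615 − 495) / (log₂ 12 − log₂ 5) = 120/1.2630 = 95.009 ms/bit.

95.0 ms/bit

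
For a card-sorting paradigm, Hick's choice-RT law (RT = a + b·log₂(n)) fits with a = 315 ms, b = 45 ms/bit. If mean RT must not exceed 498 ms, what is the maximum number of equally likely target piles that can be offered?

Set 315 + 45·log₂ n ≤ 498 → log₂ n ≤ (498 − 315)/45 = 4.0667.
So n ≤ 2^4.0667 = 16.757; the largest integer n is 16.

16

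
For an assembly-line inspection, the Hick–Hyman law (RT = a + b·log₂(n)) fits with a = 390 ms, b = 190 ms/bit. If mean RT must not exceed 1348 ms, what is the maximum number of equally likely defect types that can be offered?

Set 390 + 190·log₂ n ≤ 1348 → log₂ n ≤ (1348 − 390)/190 = 5.0421.
So n ≤ 2^5.0421 = 32.948; the largest integer n is 32.

32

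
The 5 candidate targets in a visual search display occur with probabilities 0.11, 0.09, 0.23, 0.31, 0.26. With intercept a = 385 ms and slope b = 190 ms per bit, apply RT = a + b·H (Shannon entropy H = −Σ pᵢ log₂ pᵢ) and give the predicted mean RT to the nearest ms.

H = 0.11·log₂(1/0.11) + 0.09·log₂(1/0.09) + 0.23·log₂(1/0.23) + 0.31·log₂(1/0.31) + 0.26·log₂(1/0.26) = 2.1797 bits.
RT = 385 + 190 × 2.1797 = 799.14 ms.

799 ms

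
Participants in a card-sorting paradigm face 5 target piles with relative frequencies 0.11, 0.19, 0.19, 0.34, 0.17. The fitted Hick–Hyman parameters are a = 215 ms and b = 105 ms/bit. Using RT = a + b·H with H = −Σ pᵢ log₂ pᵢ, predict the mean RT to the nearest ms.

449 ms

H = 0.11·log₂(1/0.11) + 0.19·log₂(1/0.19) + 0.19·log₂(1/0.19) + 0.34·log₂(1/0.34) + 0.17·log₂(1/0.17) = 2.2245 bits.
RT = 215 + 105 × 2.2245 = 448.57 ms.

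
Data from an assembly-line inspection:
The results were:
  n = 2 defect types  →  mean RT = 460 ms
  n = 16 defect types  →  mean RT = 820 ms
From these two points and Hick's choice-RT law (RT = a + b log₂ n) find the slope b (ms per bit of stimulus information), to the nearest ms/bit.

The slope on a log₂ axis is (820 − 460) / (4 − 1) = 120 ms/bit.

120 ms/bit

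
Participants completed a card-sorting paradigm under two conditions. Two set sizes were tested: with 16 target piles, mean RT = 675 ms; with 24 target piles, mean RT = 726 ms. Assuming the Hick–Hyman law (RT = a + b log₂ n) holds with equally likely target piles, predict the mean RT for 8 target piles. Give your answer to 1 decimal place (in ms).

Solve the two-equation system in a and b:
  b = (726 − 675) / (log₂ 24 − log₂ 16) = 51 / (4.5850 − 4) = 87.185 ms/bit
  a = 675 − 87.185 × 4 = 326.260 ms
Then RT(8) = 326.260 + 87.185 × log₂ 8 = 326.260 + 87.185 × 3 ≈ 587.815 ms.

587.8 ms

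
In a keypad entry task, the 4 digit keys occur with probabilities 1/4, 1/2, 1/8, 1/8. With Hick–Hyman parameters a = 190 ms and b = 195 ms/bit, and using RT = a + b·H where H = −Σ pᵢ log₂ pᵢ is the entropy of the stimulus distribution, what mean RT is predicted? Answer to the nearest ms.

531 ms

Each term −pᵢ log₂ pᵢ: 0.25·2 + 0.5·1 + 0.125·3 + 0.125·3; summed, H = 1.750 bits.
Mean RT = a + bH = 190 + 195·1.750 = 531.25 ms.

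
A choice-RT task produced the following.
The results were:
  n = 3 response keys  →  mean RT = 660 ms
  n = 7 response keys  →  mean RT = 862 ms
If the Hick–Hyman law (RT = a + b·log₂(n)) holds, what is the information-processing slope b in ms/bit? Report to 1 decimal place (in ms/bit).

The slope on a log₂ axis is (862 − 660) / (2.8074 − 1.5850) = 165.250 ms/bit.

165.2 ms/bit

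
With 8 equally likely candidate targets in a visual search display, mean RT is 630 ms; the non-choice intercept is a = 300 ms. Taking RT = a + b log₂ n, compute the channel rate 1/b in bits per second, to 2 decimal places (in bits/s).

Choice component = 630 − 300 = 330 ms over log₂(8) = 3 bits.
b = 330 / 3 = 110.000 ms/bit, so 1/b = 9.091 bits/s.

9.09 bits/s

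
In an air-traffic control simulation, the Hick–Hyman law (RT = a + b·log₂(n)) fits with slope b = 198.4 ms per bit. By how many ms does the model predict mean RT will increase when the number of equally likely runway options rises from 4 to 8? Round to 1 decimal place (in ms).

198.4 ms

The intercept a cancels: ΔRT = b·(log₂ n₂ − log₂ n₁) = b·log₂(n₂/n₁).
log₂(8) − log₂(4) = log₂(8/4) = log₂(2) = 1.
ΔRT = 198.4 × 1.0000 = 198.400 ms.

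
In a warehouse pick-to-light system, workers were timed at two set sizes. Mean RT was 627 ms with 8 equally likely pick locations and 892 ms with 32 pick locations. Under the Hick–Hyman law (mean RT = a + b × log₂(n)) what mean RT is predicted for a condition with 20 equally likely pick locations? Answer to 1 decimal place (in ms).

With log₂ n on the abscissa the relation is linear; from the two conditions:
  b = (892 − 627) / (log₂ 32 − log₂ 8) = 265 / (5 − 3) = 132.500 ms/bit
  a = 627 − 132.500 × 3 = 229.500 ms
Then RT(20) = 229.500 + 132.500 × log₂ 20 = 229.500 + 132.500 × 4.3219 ≈ 802.155 ms.

802.2 ms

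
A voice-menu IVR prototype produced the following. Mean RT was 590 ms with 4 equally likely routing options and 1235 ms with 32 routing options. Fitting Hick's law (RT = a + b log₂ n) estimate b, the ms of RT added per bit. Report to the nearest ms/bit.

The slope on a log₂ axis is (1235 − 590) / (5 − 2) = 215 ms/bit.

215 ms/bit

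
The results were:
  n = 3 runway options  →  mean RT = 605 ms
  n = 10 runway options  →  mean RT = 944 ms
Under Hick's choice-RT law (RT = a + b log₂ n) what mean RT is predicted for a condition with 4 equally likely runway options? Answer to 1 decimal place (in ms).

With log₂ n on the abscissa the relation is linear; from the two conditions:
  b = (944 − 605) / (log₂ 10 − log₂ 3) = 339 / (3.3219 − 1.5850) = 195.168 ms/bit
  a = 605 − 195.168 × 1.5850 = 295.666 ms
Then RT(4) = 295.666 + 195.168 × log₂ 4 = 295.666 + 195.168 × 2 ≈ 686.002 ms.

686.0 ms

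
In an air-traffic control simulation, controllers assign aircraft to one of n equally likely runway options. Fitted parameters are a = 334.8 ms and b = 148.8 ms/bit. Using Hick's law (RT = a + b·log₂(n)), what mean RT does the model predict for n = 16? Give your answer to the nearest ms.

930 ms

log₂(16) = 4 bits, so RT = 334.8 + 148.8 × 4 ≈ 930.000 ms.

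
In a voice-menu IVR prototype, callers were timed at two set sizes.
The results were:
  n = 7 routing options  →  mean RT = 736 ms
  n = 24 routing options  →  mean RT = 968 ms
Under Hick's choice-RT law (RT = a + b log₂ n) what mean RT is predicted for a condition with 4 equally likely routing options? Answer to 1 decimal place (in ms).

Solve the two-equation system in a and b:
  b = (968 − 736) / (log₂ 24 − log₂ 7) = 232 / (4.5850 − 2.8074) = 130.512 ms/bit
  a = 736 − 130.512 × 2.8074 = 369.605 ms
Then RT(4) = 369.605 + 130.512 × log₂ 4 = 369.605 + 130.512 × 2 ≈ 630.630 ms.

630.6 ms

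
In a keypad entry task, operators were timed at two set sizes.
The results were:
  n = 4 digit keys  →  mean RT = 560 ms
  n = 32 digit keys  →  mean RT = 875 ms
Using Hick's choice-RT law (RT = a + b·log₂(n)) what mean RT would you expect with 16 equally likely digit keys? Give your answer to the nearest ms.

With log₂ n on the abscissa the relation is linear; from the two conditions:
  b = (875 − 560) / (log₂ 32 − log₂ 4) = 315 / (5 − 2) = 105 ms/bit
  a = 560 − 105 × 2 = 350 ms
Then RT(16) = 350 + 105 × log₂ 16 = 350 + 105 × 4 ≈ 770.000 ms.

770 ms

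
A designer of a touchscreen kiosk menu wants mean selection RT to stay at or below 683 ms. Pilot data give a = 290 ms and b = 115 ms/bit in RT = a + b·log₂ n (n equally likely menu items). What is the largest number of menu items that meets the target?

10

115·log₂ n ≤ 683 − 290 = 393, giving log₂ n ≤ 3.4174 and n ≤ 10.684. The largest whole number is 10.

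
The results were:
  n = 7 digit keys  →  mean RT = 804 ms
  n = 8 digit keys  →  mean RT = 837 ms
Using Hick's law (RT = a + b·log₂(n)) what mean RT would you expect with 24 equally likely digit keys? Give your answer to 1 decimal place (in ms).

RT is linear in log₂ n, so two points fix the line:
  b = (837 − 804) / (log₂ 8 − log₂ 7) = 33 / (3 − 2.8074) = 171.299 ms/bit
  a = 804 − 171.299 × 2.8074 = 323.102 ms
Then RT(24) = 323.102 + 171.299 × log₂ 24 = 323.102 + 171.299 × 4.5850 ≈ 1108.503 ms.

1108.5 ms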